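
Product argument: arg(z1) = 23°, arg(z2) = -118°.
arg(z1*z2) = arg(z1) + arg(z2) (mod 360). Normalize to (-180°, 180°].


arg(z1*z2) = 23° - 118° = -95°
Normalized to (-180°, 180°]: -95°

-95°


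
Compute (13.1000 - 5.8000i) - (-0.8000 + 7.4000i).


Real: 13.1 + 0.8 = 13.9
Imag: -5.8 - 7.4 = -13.2

13.9000 - 13.2000i


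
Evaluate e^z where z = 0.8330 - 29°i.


e^0.8330 = 2.3002
cos(-29°) = 0.8746
sin(-29°) = -0.48481
Real = 2.3002*0.8746 = 2.0118
Imag = 2.3002*(-0.48481) = -1.1152

2.0118 - 1.1152i


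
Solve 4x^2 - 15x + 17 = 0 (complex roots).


disc = (-15)^2 - 4*4*17 = 225 - 272 = -47
sqrt(|disc|) = sqrt(47) = 6.8557
Real part = 15/(2*4) = 1.8750
Imag part = 6.8557/(2*4) = 0.8570

1.8750 ± 0.8570i


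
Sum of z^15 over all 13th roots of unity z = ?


The roots are w_k = w^k with w = e^(2*pi*i/13), and (w^k)^15 = (w^15)^k.
So S = 1 + u + u^2 + ... + u^(12) with u = w^15.
15 = 1*13 + 2, so 15 is not a multiple of 13: u = (w^13)^1 * w^2 = w^2 ≠ 1 (w is a primitive 13th root), while u^13 = (w^13)^15 = 1.
Geometric series: S = (1 - u^13)/(1 - u) = (1 - 1)/(1 - u) = 0

S = 0


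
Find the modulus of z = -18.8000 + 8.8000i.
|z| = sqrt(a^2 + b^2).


|z| = sqrt((-18.8)^2 + 8.8^2) = sqrt(353.44 + 77.44) = sqrt(430.88) = 20.7576

|z| = 20.7576


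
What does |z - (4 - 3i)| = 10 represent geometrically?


|z - z0| = r is a circle with center z0 and radius r.
Center = (4, -3), radius = 10

Circle with center (4, -3) and radius 10


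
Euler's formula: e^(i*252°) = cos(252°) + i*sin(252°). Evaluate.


cos(252°) = -0.3090
sin(252°) = -0.9511

e^(i*252°) = -0.3090 - 0.9511i


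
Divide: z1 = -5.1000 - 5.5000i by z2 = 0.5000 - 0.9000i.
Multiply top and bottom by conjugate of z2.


Conjugate of z2 = 0.5000 + 0.9000i
Numerator: (-5.1000 - 5.5000i)(0.5000 + 0.9000i) = 2.4000 - 7.3400i
Denominator: 0.5^2 + (-0.9)^2 = 1.06
Result = (2.4000 - 7.3400i)/1.06

2.2642 - 6.9245i


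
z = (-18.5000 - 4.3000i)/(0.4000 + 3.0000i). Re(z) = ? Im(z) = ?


Multiply by conjugate: (-18.5000 - 4.3000i)(0.4000 - 3.0000i) / (0.4^2 + 3^2)
Numerator real = -18.5*0.4 - (4.3)*3 = -20.3
Numerator imag = -4.3*0.4 - (-18.5)*3 = 53.78
Denominator = 9.16
Re(z) = -20.3/9.16 = -2.2162
Im(z) = 53.78/9.16 = 5.8712

Re(z) = -2.2162, Im(z) = 5.8712


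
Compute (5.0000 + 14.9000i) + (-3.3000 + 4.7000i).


Real: 5 - 3.3 = 1.7
Imag: 14.9 + 4.7 = 19.6

1.7000 + 19.6000i


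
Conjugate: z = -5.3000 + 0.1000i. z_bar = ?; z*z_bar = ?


z_bar = -5.3000 - 0.1000i
z*z_bar = (-5.3)^2 + 0.1^2 = 28.09 + 0.01 = 28.1

z_bar = -5.3000 - 0.1000i, z*z_bar = 28.1


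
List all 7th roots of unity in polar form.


The 7th roots of unity are cis(360k/7°) for k=0..6
Angle step = 360/7 = 51.4286°
Primitive root: cis(51.4286°)
Primitive root = 0.6235 + 0.7818i

7 roots at angles: 0°, 51.4286°, 102.8571°, 154.2857°, 205.7143°, 257.1429°, 308.5714°


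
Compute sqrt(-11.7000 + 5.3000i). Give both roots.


|z| = sqrt(136.89+28.09) = 12.8445
sqrt((|z|+a)/2) = sqrt((12.8445+(-11.7))/2) = sqrt(0.5722) = 0.7565
sqrt((|z|-a)/2) = sqrt((12.8445-(-11.7))/2) = sqrt(12.2722) = 3.5032

±(0.7565 + 3.5032i) i.e. 0.7565 + 3.5032i and -0.7565 - 3.5032i


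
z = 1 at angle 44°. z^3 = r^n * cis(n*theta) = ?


r^3 = 1^3 = 1
n*theta = 3*44° = 132° = 132° (mod 360)
a = 1*cos(132°) = -0.6691
b = 1*sin(132°) = 0.7431

1 cis(132°) = -0.6691 + 0.7431i


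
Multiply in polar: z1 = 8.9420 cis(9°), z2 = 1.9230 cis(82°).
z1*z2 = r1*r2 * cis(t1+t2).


r = 8.9420 * 1.9230 = 17.1955
theta = 9° + 82° = 91° = 91° (mod 360)

17.1955 cis(91°)


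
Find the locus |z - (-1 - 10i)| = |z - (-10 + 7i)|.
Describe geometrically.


Equal distances means the locus is the perpendicular bisector of z1 and z2.
Midpoint = ((-1+(-10))/2, (-10+7)/2) = (-5.5000, -1.5000)

Perpendicular bisector through (-5.5000, -1.5000)


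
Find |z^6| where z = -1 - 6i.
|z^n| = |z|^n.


|z| = sqrt(1+36) = sqrt(37) = 6.0828
|z^6| = |z|^6 = (sqrt(37))^6 = 37^3 = 50653

|z^6| = 50653


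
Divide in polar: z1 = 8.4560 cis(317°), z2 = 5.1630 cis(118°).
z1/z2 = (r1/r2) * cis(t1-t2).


r = 8.4560 / 5.1630 = 1.6378
theta = 317° - 118° = 199° = 199° (mod 360)

1.6378 cis(199°)


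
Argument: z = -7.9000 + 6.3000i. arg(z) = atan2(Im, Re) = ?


Re = -7.9, Im = 6.3
arg = atan2(6.3, -7.9) = 141.4287 degrees

arg(z) = 141.4287 degrees


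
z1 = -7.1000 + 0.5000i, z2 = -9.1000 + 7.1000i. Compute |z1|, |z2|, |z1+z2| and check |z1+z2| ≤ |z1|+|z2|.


|z1| = sqrt((-7.1)^2 + 0.5^2) = sqrt(50.66) = 7.1176
|z2| = sqrt((-9.1)^2 + 7.1^2) = sqrt(133.22) = 11.5421
z1+z2 = -16.2000 + 7.6000i
|z1+z2| = sqrt(320.2) = 17.8941
|z1|+|z2| = 7.1176 + 11.5421 = 18.6597

|z1+z2| = 17.8941 ≤ |z1|+|z2| = 18.6597 (verified)


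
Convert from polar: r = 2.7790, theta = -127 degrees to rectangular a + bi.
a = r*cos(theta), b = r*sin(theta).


a = 2.7790*cos(-127°) = 2.7790*(-0.6018) = -1.6724
b = 2.7790*sin(-127°) = 2.7790*(-0.79864) = -2.2194

-1.6724 - 2.2194i


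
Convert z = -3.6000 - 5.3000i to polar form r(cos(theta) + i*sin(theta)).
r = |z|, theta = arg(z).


r = sqrt(12.96+28.09) = sqrt(41.05) = 6.4070
theta = atan2(-5.3, -3.6) = -124.1861 degrees

r = 6.4070, theta = -124.1861 degrees


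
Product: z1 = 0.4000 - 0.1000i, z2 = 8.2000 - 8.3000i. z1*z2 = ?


Real = 0.4*8.2 - (-0.1)*(-8.3) = 3.28 - 0.83 = 2.45
Imag = 0.4*(-8.3) + 8.2*(-0.1) = -3.32 - (0.82) = -4.14

2.4500 - 4.1400i


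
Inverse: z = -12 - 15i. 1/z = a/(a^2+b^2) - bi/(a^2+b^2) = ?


|z|^2 = 144+225 = 369
1/z = (-12 + 15i)/369

1/z = -0.0325 + 0.0407i


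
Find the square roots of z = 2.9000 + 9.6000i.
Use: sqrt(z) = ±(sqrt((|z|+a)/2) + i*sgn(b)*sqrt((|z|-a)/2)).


|z| = sqrt(8.41+92.16) = 10.0285
sqrt((|z|+a)/2) = sqrt((10.0285+2.9)/2) = sqrt(6.4642) = 2.5425
sqrt((|z|-a)/2) = sqrt((10.0285-2.9)/2) = sqrt(3.5642) = 1.8879

±(2.5425 + 1.8879i) i.e. 2.5425 + 1.8879i and -2.5425 - 1.8879i


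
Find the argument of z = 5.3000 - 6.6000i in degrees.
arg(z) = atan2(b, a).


Re = 5.3, Im = -6.6
arg = atan2(-6.6, 5.3) = -51.2345 degrees

arg(z) = -51.2345 degrees


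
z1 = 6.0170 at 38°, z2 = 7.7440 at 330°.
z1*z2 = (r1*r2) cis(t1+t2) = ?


r = 6.0170 * 7.7440 = 46.5956
theta = 38° + 330° = 368° = 8° (mod 360)

46.5956 cis(8°)


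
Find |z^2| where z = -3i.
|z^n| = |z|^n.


|z| = sqrt(0+9) = sqrt(9) = 3
|z^2| = |z|^2 = 3^2 = 9

|z^2| = 9


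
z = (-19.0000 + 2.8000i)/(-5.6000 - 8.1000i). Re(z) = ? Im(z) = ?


Multiply by conjugate: (-19.0000 + 2.8000i)(-5.6000 + 8.1000i) / ((-5.6)^2 + (-8.1)^2)
Numerator real = -19*(-5.6) + 2.8*(-8.1) = 83.72
Numerator imag = 2.8*(-5.6) - (-19)*(-8.1) = -169.58
Denominator = 96.97
Re(z) = 83.72/96.97 = 0.8634
Im(z) = -169.58/96.97 = -1.7488

Re(z) = 0.8634, Im(z) = -1.7488


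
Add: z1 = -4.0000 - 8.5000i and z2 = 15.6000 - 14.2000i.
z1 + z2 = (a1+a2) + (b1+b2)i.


Real: -4 + 15.6 = 11.6
Imag: -8.5 - 14.2 = -22.7

11.6000 - 22.7000i


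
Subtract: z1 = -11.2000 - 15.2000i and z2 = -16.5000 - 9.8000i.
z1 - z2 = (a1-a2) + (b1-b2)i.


Real: -11.2 + 16.5 = 5.3
Imag: -15.2 + 9.8 = -5.4

5.3000 - 5.4000i


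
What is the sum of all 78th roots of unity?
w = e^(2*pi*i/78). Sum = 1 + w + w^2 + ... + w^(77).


The sum of all 78th roots of unity is 0.
Geometric series: (1 - w^78)/(1 - w) = (1-1)/(1-w) = 0 since w^78 = 1, w ≠ 1.
Alternatively: coefficient of z^77 in z^78 - 1 is 0.

0


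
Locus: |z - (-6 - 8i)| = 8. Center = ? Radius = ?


|z - z0| = r is a circle with center z0 and radius r.
Center = (-6, -8), radius = 8

Circle with center (-6, -8) and radius 8


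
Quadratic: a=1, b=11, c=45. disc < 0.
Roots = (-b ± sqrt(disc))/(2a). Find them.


disc = 11^2 - 4*1*45 = 121 - 180 = -59
sqrt(|disc|) = sqrt(59) = 7.6811
Real part = -11/(2*1) = -5.5000
Imag part = 7.6811/(2*1) = 3.8406

-5.5000 ± 3.8406i


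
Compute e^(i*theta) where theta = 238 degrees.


cos(238°) = -0.5299
sin(238°) = -0.8480

e^(i*238°) = -0.5299 - 0.8480i


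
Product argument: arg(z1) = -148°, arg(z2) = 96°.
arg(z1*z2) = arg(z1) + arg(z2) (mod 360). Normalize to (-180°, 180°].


arg(z1*z2) = -148° + 96° = -52°
Normalized to (-180°, 180°]: -52°

-52°


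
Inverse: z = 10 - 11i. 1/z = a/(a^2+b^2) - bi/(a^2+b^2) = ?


|z|^2 = 100+121 = 221
1/z = (10 + 11i)/221

1/z = 0.0452 + 0.0498i


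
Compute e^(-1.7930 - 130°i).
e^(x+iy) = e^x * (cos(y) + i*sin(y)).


e^-1.7930 = 0.1665
cos(-130°) = -0.6428
sin(-130°) = -0.766
Real = 0.1665*(-0.6428) = -0.1070
Imag = 0.1665*(-0.766) = -0.1275

-0.1070 - 0.1275i


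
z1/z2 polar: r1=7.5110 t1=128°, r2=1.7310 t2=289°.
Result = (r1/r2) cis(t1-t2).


r = 7.5110 / 1.7310 = 4.3391
theta = 128° - 289° = -161° = 199° (mod 360)

4.3391 cis(199°)


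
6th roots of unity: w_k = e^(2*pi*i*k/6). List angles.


The 6th roots of unity are cis(360k/6°) for k=0..5
Angle step = 360/6 = 60°
Primitive root: cis(60°)
Primitive root = 0.5000 + 0.8660i

6 roots at angles: 0°, 60°, 120°, 180°, 240°, 300°


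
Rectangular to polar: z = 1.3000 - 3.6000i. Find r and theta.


r = sqrt(1.69+12.96) = sqrt(14.65) = 3.8275
theta = atan2(-3.6, 1.3) = -70.1448 degrees

r = 3.8275, theta = -70.1448 degrees


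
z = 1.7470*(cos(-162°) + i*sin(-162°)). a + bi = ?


a = 1.7470*cos(-162°) = 1.7470*(-0.95106) = -1.6615
b = 1.7470*sin(-162°) = 1.7470*(-0.30902) = -0.5399

-1.6615 - 0.5399i


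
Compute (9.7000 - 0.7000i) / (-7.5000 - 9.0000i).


Conjugate of z2 = -7.5000 + 9.0000i
Numerator: (9.7000 - 0.7000i)(-7.5000 + 9.0000i) = -66.4500 + 92.5500i
Denominator: (-7.5)^2 + (-9)^2 = 137.25
Result = (-66.4500 + 92.5500i)/137.25

-0.4842 + 0.6743i


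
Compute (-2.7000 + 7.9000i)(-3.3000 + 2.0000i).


Real = -2.7*(-3.3) - 7.9*2 = 8.91 - 15.8 = -6.89
Imag = -2.7*2 - (3.3)*7.9 = -5.4 - (26.07) = -31.47

-6.8900 - 31.4700i


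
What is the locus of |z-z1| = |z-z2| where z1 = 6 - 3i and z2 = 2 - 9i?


Equal distances means the locus is the perpendicular bisector of z1 and z2.
Midpoint = ((6+2)/2, (-3+(-9))/2) = (4.0000, -6.0000)

Perpendicular bisector through (4.0000, -6.0000)


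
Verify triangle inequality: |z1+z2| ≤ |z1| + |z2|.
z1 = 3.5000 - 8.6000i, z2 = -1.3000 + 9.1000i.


|z1| = sqrt(3.5^2 + (-8.6)^2) = sqrt(86.21) = 9.2849
|z2| = sqrt((-1.3)^2 + 9.1^2) = sqrt(84.5) = 9.1924
z1+z2 = 2.2000 + 0.5000i
|z1+z2| = sqrt(5.09) = 2.2561
|z1|+|z2| = 9.2849 + 9.1924 = 18.4773

|z1+z2| = 2.2561 ≤ |z1|+|z2| = 18.4773 (verified)


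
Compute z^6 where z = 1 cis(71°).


r^6 = 1^6 = 1
n*theta = 6*71° = 426° = 66° (mod 360)
a = 1*cos(66°) = 0.4067
b = 1*sin(66°) = 0.9135

1 cis(66°) = 0.4067 + 0.9135i


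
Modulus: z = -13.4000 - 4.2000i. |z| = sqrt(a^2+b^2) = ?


|z| = sqrt((-13.4)^2 + (-4.2)^2) = sqrt(179.56 + 17.64) = sqrt(197.2) = 14.0428

|z| = 14.0428


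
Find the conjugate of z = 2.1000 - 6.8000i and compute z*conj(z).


z_bar = 2.1000 + 6.8000i
z*z_bar = 2.1^2 + (-6.8)^2 = 4.41 + 46.24 = 50.65

z_bar = 2.1000 + 6.8000i, z*z_bar = 50.65


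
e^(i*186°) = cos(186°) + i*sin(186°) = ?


cos(186°) = -0.9945
sin(186°) = -0.1045

e^(i*186°) = -0.9945 - 0.1045i


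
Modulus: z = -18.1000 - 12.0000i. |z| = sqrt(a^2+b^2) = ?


|z| = sqrt((-18.1)^2 + (-12)^2) = sqrt(327.61 + 144) = sqrt(471.61) = 21.7166

|z| = 21.7166


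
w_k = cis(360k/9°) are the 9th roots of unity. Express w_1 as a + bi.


Angle = 360*1/9 = 40°
a = cos(40°) = 0.7660
b = sin(40°) = 0.6428

0.7660 + 0.6428i


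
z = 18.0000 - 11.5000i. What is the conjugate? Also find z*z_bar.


z_bar = 18.0000 + 11.5000i
z*z_bar = 18^2 + (-11.5)^2 = 324 + 132.25 = 456.25

z_bar = 18.0000 + 11.5000i, z*z_bar = 456.25


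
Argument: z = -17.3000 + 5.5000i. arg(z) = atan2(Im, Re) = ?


Re = -17.3, Im = 5.5
arg = atan2(5.5, -17.3) = 162.3635 degrees

arg(z) = 162.3635 degrees


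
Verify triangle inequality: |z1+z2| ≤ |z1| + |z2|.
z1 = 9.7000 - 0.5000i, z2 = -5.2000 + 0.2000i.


|z1| = sqrt(9.7^2 + (-0.5)^2) = sqrt(94.34) = 9.7129
|z2| = sqrt((-5.2)^2 + 0.2^2) = sqrt(27.08) = 5.2038
z1+z2 = 4.5000 - 0.3000i
|z1+z2| = sqrt(20.34) = 4.5100
|z1|+|z2| = 9.7129 + 5.2038 = 14.9167

|z1+z2| = 4.5100 ≤ |z1|+|z2| = 14.9167 (verified)


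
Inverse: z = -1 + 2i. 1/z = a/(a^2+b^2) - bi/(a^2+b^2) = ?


|z|^2 = 1+4 = 5
1/z = (-1 - 2i)/5

1/z = -0.2000 - 0.4000i


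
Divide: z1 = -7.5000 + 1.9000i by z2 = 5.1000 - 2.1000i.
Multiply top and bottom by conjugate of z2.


Conjugate of z2 = 5.1000 + 2.1000i
Numerator: (-7.5000 + 1.9000i)(5.1000 + 2.1000i) = -42.2400 - 6.0600i
Denominator: 5.1^2 + (-2.1)^2 = 30.42
Result = (-42.2400 - 6.0600i)/30.42

-1.3886 - 0.1992i


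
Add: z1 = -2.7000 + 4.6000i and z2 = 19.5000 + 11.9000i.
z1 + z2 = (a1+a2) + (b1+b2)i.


Real: -2.7 + 19.5 = 16.8
Imag: 4.6 + 11.9 = 16.5

16.8000 + 16.5000i


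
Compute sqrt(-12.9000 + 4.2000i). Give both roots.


|z| = sqrt(166.41+17.64) = 13.5665
sqrt((|z|+a)/2) = sqrt((13.5665+(-12.9))/2) = sqrt(0.3333) = 0.5773
sqrt((|z|-a)/2) = sqrt((13.5665-(-12.9))/2) = sqrt(13.2333) = 3.6378

±(0.5773 + 3.6378i) i.e. 0.5773 + 3.6378i and -0.5773 - 3.6378i


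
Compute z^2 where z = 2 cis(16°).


r^2 = 2^2 = 4
n*theta = 2*16° = 32° = 32° (mod 360)
a = 4*cos(32°) = 3.3922
b = 4*sin(32°) = 2.1197

4 cis(32°) = 3.3922 + 2.1197i


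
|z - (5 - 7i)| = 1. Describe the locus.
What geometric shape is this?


|z - z0| = r is a circle with center z0 and radius r.
Center = (5, -7), radius = 1

Circle with center (5, -7) and radius 1


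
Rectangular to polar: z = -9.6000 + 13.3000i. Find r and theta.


r = sqrt(92.16+176.89) = sqrt(269.05) = 16.4027
theta = atan2(13.3, -9.6) = 125.8219 degrees

r = 16.4027, theta = 125.8219 degrees


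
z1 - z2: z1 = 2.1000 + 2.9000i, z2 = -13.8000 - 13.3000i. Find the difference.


Real: 2.1 + 13.8 = 15.9
Imag: 2.9 + 13.3 = 16.2

15.9000 + 16.2000i


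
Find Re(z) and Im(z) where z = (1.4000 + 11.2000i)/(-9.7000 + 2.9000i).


Multiply by conjugate: (1.4000 + 11.2000i)(-9.7000 - 2.9000i) / ((-9.7)^2 + 2.9^2)
Numerator real = 1.4*(-9.7) + 11.2*2.9 = 18.9
Numerator imag = 11.2*(-9.7) - 1.4*2.9 = -112.7
Denominator = 102.5
Re(z) = 18.9/102.5 = 0.1844
Im(z) = -112.7/102.5 = -1.0995

Re(z) = 0.1844, Im(z) = -1.0995


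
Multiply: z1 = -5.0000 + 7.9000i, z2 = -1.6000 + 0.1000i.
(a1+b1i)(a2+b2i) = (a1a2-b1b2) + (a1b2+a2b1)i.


Real = -5*(-1.6) - 7.9*0.1 = 8 - 0.79 = 7.21
Imag = -5*0.1 - (1.6)*7.9 = -0.5 - (12.64) = -13.14

7.2100 - 13.1400i


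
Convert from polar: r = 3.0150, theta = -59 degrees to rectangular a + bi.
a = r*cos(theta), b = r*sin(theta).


a = 3.0150*cos(-59°) = 3.0150*0.51504 = 1.5528
b = 3.0150*sin(-59°) = 3.0150*(-0.85717) = -2.5844

1.5528 - 2.5844i


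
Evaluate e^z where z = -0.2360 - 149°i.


e^-0.2360 = 0.7898
cos(-149°) = -0.8572
sin(-149°) = -0.51504
Real = 0.7898*(-0.8572) = -0.6770
Imag = 0.7898*(-0.51504) = -0.4068

-0.6770 - 0.4068i


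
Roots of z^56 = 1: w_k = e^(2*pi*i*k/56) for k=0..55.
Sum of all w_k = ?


The sum of all 56th roots of unity is 0.
Geometric series: (1 - w^56)/(1 - w) = (1-1)/(1-w) = 0 since w^56 = 1, w ≠ 1.
Alternatively: coefficient of z^55 in z^56 - 1 is 0.

0


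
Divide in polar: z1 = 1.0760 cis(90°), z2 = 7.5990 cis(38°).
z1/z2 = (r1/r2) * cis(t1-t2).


r = 1.0760 / 7.5990 = 0.1416
theta = 90° - 38° = 52° = 52° (mod 360)

0.1416 cis(52°)


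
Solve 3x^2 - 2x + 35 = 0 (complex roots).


disc = (-2)^2 - 4*3*35 = 4 - 420 = -416
sqrt(|disc|) = sqrt(416) = 20.3961
Real part = 2/(2*3) = 0.3333
Imag part = 20.3961/(2*3) = 3.3993

0.3333 ± 3.3993i


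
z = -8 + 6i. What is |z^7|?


|z| = sqrt(64+36) = sqrt(100) = 10
|z^7| = |z|^7 = 10^7 = 10000000

|z^7| = 10000000


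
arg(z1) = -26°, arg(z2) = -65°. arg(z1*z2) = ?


arg(z1*z2) = -26° - 65° = -91°
Normalized to (-180°, 180°]: -91°

-91°


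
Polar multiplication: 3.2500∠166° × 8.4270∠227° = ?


r = 3.2500 * 8.4270 = 27.3877
theta = 166° + 227° = 393° = 33° (mod 360)

27.3877 cis(33°)


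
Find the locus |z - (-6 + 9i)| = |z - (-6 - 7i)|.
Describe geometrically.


Equal distances means the locus is the perpendicular bisector of z1 and z2.
Midpoint = ((-6+(-6))/2, (9+(-7))/2) = (-6.0000, 1.0000)

Perpendicular bisector through (-6.0000, 1.0000)


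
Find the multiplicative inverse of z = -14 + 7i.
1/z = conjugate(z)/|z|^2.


|z|^2 = 196+49 = 245
1/z = (-14 - 7i)/245

1/z = -0.0571 - 0.0286i


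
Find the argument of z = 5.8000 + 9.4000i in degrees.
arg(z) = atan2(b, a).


Re = 5.8, Im = 9.4
arg = atan2(9.4, 5.8) = 58.3245 degrees

arg(z) = 58.3245 degrees


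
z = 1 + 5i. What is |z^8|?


|z| = sqrt(1+25) = sqrt(26) = 5.0990
|z^8| = |z|^8 = (sqrt(26))^8 = 26^4 = 456976

|z^8| = 456976


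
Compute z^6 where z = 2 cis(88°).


r^6 = 2^6 = 64
n*theta = 6*88° = 528° = 168° (mod 360)
a = 64*cos(168°) = -62.6014
b = 64*sin(168°) = 13.3063

64 cis(168°) = -62.6014 + 13.3063i


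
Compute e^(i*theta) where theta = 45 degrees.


cos(45°) = 0.7071
sin(45°) = 0.7071

e^(i*45°) = 0.7071 + 0.7071i


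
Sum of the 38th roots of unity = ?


The sum of all 38th roots of unity is 0.
Geometric series: (1 - w^38)/(1 - w) = (1-1)/(1-w) = 0 since w^38 = 1, w ≠ 1.
Alternatively: coefficient of z^37 in z^38 - 1 is 0.

0


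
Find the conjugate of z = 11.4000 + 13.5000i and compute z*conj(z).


z_bar = 11.4000 - 13.5000i
z*z_bar = 11.4^2 + 13.5^2 = 129.96 + 182.25 = 312.21

z_bar = 11.4000 - 13.5000i, z*z_bar = 312.21


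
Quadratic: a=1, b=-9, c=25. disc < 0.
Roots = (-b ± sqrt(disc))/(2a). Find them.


disc = (-9)^2 - 4*1*25 = 81 - 100 = -19
sqrt(|disc|) = sqrt(19) = 4.3589
Real part = 9/(2*1) = 4.5000
Imag part = 4.3589/(2*1) = 2.1794

4.5000 ± 2.1794i


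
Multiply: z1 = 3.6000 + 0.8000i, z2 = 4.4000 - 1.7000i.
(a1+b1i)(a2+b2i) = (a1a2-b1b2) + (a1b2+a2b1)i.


Real = 3.6*4.4 - 0.8*(-1.7) = 15.84 - (-1.36) = 17.2
Imag = 3.6*(-1.7) + 4.4*0.8 = -6.12 + 3.52 = -2.6

17.2000 - 2.6000i


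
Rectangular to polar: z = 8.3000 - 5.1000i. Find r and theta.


r = sqrt(68.89+26.01) = sqrt(94.9) = 9.7417
theta = atan2(-5.1, 8.3) = -31.5690 degrees

r = 9.7417, theta = -31.5690 degrees


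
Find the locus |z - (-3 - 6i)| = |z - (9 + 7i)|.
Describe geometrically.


Equal distances means the locus is the perpendicular bisector of z1 and z2.
Midpoint = ((-3+9)/2, (-6+7)/2) = (3.0000, 0.5000)

Perpendicular bisector through (3.0000, 0.5000)


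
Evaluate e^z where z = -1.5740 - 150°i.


e^-1.5740 = 0.20721
cos(-150°) = -0.86603
sin(-150°) = -0.5
Real = 0.20721*(-0.86603) = -0.1795
Imag = 0.20721*(-0.5) = -0.1036

-0.1795 - 0.1036i


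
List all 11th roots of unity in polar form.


The 11th roots of unity are cis(360k/11°) for k=0..10
Angle step = 360/11 = 32.7273°
Primitive root: cis(32.7273°)
Primitive root = 0.8413 + 0.5406i

11 roots at angles: 0°, 32.7273°, 65.4545°, 98.1818°, 130.9091°, 163.6364°, 196.3636°, 229.0909°, 261.8182°, 294.5455°, 327.2727°


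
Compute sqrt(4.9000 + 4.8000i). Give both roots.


|z| = sqrt(24.01+23.04) = 6.8593
sqrt((|z|+a)/2) = sqrt((6.8593+4.9)/2) = sqrt(5.8797) = 2.4248
sqrt((|z|-a)/2) = sqrt((6.8593-4.9)/2) = sqrt(0.9797) = 0.9898

±(2.4248 + 0.9898i) i.e. 2.4248 + 0.9898i and -2.4248 - 0.9898i


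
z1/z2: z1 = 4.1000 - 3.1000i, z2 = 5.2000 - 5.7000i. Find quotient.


Conjugate of z2 = 5.2000 + 5.7000i
Numerator: (4.1000 - 3.1000i)(5.2000 + 5.7000i) = 38.9900 + 7.2500i
Denominator: 5.2^2 + (-5.7)^2 = 59.53
Result = (38.9900 + 7.2500i)/59.53

0.6550 + 0.1218i


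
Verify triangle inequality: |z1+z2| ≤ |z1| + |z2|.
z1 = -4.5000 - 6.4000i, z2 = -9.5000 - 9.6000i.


|z1| = sqrt((-4.5)^2 + (-6.4)^2) = sqrt(61.21) = 7.8237
|z2| = sqrt((-9.5)^2 + (-9.6)^2) = sqrt(182.41) = 13.5059
z1+z2 = -14.0000 - 16.0000i
|z1+z2| = sqrt(452) = 21.2603
|z1|+|z2| = 7.8237 + 13.5059 = 21.3296

|z1+z2| = 21.2603 ≤ |z1|+|z2| = 21.3296 (verified)


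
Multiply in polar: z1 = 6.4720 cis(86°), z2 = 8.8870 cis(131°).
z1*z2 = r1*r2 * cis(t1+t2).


r = 6.4720 * 8.8870 = 57.5167
theta = 86° + 131° = 217° = 217° (mod 360)

57.5167 cis(217°)


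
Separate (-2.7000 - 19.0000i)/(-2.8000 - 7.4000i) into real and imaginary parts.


Multiply by conjugate: (-2.7000 - 19.0000i)(-2.8000 + 7.4000i) / ((-2.8)^2 + (-7.4)^2)
Numerator real = -2.7*(-2.8) - (19)*(-7.4) = 148.16
Numerator imag = -19*(-2.8) - (-2.7)*(-7.4) = 33.22
Denominator = 62.6
Re(z) = 148.16/62.6 = 2.3668
Im(z) = 33.22/62.6 = 0.5307

Re(z) = 2.3668, Im(z) = 0.5307


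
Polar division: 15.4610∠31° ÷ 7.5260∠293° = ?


r = 15.4610 / 7.5260 = 2.0543
theta = 31° - 293° = -262° = 98° (mod 360)

2.0543 cis(98°)


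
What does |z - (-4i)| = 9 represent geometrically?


|z - z0| = r is a circle with center z0 and radius r.
Center = (0, -4), radius = 9

Circle with center (0, -4) and radius 9


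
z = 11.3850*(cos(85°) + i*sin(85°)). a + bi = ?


a = 11.3850*cos(85°) = 11.3850*0.08716 = 0.9923
b = 11.3850*sin(85°) = 11.3850*0.9962 = 11.3417

0.9923 + 11.3417i


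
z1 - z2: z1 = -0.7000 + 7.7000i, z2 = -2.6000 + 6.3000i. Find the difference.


Real: -0.7 + 2.6 = 1.9
Imag: 7.7 - 6.3 = 1.4

1.9000 + 1.4000i


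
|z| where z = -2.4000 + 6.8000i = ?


|z| = sqrt((-2.4)^2 + 6.8^2) = sqrt(5.76 + 46.24) = sqrt(52) = 7.2111

|z| = 7.2111


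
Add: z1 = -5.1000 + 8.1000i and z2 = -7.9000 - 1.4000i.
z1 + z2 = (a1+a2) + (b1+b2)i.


Real: -5.1 - 7.9 = -13
Imag: 8.1 - 1.4 = 6.7

-13.0000 + 6.7000i


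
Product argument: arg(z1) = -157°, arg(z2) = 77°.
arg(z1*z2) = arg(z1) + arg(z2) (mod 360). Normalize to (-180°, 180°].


arg(z1*z2) = -157° + 77° = -80°
Normalized to (-180°, 180°]: -80°

-80°


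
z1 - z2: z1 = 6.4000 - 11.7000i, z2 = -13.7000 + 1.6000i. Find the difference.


Real: 6.4 + 13.7 = 20.1
Imag: -11.7 - 1.6 = -13.3

20.1000 - 13.3000i


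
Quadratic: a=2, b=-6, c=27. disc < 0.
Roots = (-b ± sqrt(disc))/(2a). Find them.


disc = (-6)^2 - 4*2*27 = 36 - 216 = -180
sqrt(|disc|) = sqrt(180) = 13.4164
Real part = 6/(2*2) = 1.5000
Imag part = 13.4164/(2*2) = 3.3541

1.5000 ± 3.3541i


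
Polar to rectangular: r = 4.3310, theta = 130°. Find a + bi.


a = 4.3310*cos(130°) = 4.3310*(-0.64279) = -2.7839
b = 4.3310*sin(130°) = 4.3310*0.76604 = 3.3177

-2.7839 + 3.3177i


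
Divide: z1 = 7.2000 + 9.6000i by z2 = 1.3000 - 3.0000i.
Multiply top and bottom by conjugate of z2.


Conjugate of z2 = 1.3000 + 3.0000i
Numerator: (7.2000 + 9.6000i)(1.3000 + 3.0000i) = -19.4400 + 34.0800i
Denominator: 1.3^2 + (-3)^2 = 10.69
Result = (-19.4400 + 34.0800i)/10.69

-1.8185 + 3.1880i


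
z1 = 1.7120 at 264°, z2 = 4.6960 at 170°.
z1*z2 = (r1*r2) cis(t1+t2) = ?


r = 1.7120 * 4.6960 = 8.0396
theta = 264° + 170° = 434° = 74° (mod 360)

8.0396 cis(74°)


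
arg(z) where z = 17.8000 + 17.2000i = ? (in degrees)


Re = 17.8, Im = 17.2
arg = atan2(17.2, 17.8) = 44.0179 degrees

arg(z) = 44.0179 degrees


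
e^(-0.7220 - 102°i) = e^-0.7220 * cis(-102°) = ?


e^-0.7220 = 0.4858
cos(-102°) = -0.2079
sin(-102°) = -0.9781
Real = 0.4858*(-0.2079) = -0.1010
Imag = 0.4858*(-0.9781) = -0.4752

-0.1010 - 0.4752i


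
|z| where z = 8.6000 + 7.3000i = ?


|z| = sqrt(8.6^2 + 7.3^2) = sqrt(73.96 + 53.29) = sqrt(127.25) = 11.2805

|z| = 11.2805


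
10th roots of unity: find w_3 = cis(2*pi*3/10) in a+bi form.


Angle = 360*3/10 = 108°
a = cos(108°) = -0.3090
b = sin(108°) = 0.9511

-0.3090 + 0.9511i


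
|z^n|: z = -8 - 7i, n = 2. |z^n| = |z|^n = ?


|z| = sqrt(64+49) = sqrt(113) = 10.6301
|z^2| = |z|^2 = (sqrt(113))^2 = 113

|z^2| = 113


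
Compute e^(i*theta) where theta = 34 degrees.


cos(34°) = 0.8290
sin(34°) = 0.5592

e^(i*34°) = 0.8290 + 0.5592i


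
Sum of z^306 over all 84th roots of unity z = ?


The roots are w_k = w^k with w = e^(2*pi*i/84), and (w^k)^306 = (w^306)^k.
So S = 1 + u + u^2 + ... + u^(83) with u = w^306.
306 = 3*84 + 54, so 306 is not a multiple of 84: u = (w^84)^3 * w^54 = w^54 ≠ 1 (w is a primitive 84th root), while u^84 = (w^84)^306 = 1.
Geometric series: S = (1 - u^84)/(1 - u) = (1 - 1)/(1 - u) = 0

S = 0


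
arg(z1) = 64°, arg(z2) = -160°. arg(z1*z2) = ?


arg(z1*z2) = 64° - 160° = -96°
Normalized to (-180°, 180°]: -96°

-96°


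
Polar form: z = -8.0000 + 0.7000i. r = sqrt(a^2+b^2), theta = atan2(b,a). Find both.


r = sqrt(64+0.49) = sqrt(64.49) = 8.0306
theta = atan2(0.7, -8) = 174.9994 degrees

r = 8.0306, theta = 174.9994 degrees


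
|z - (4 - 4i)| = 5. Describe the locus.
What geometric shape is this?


|z - z0| = r is a circle with center z0 and radius r.
Center = (4, -4), radius = 5

Circle with center (4, -4) and radius 5


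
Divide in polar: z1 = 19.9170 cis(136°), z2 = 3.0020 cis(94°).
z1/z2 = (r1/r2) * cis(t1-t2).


r = 19.9170 / 3.0020 = 6.6346
theta = 136° - 94° = 42° = 42° (mod 360)

6.6346 cis(42°)


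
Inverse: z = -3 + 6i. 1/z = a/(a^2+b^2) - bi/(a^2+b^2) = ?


|z|^2 = 9+36 = 45
1/z = (-3 - 6i)/45

1/z = -0.0667 - 0.1333i


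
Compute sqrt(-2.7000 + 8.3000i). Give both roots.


|z| = sqrt(7.29+68.89) = 8.7281
sqrt((|z|+a)/2) = sqrt((8.7281+(-2.7))/2) = sqrt(3.0141) = 1.7361
sqrt((|z|-a)/2) = sqrt((8.7281-(-2.7))/2) = sqrt(5.7141) = 2.3904

±(1.7361 + 2.3904i) i.e. 1.7361 + 2.3904i and -1.7361 - 2.3904i


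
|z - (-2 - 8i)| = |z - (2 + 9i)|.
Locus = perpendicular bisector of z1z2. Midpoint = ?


Equal distances means the locus is the perpendicular bisector of z1 and z2.
Midpoint = ((-2+2)/2, (-8+9)/2) = (0, 0.5000)

Perpendicular bisector through (0, 0.5000)


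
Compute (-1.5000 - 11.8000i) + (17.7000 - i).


Real: -1.5 + 17.7 = 16.2
Imag: -11.8 - 1 = -12.8

16.2000 - 12.8000i


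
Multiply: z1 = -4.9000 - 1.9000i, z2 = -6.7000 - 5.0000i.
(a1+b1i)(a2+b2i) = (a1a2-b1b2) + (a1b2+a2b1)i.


Real = -4.9*(-6.7) - (-1.9)*(-5) = 32.83 - 9.5 = 23.33
Imag = -4.9*(-5) - (6.7)*(-1.9) = 24.5 + 12.73 = 37.23

23.3300 + 37.2300i


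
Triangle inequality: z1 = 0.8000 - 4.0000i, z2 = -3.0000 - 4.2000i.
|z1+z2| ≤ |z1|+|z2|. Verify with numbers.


|z1| = sqrt(0.8^2 + (-4)^2) = sqrt(16.64) = 4.0792
|z2| = sqrt((-3)^2 + (-4.2)^2) = sqrt(26.64) = 5.1614
z1+z2 = -2.2000 - 8.2000i
|z1+z2| = sqrt(72.08) = 8.4900
|z1|+|z2| = 4.0792 + 5.1614 = 9.2406

|z1+z2| = 8.4900 ≤ |z1|+|z2| = 9.2406 (verified)


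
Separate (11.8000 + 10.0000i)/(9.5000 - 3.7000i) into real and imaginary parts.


Multiply by conjugate: (11.8000 + 10.0000i)(9.5000 + 3.7000i) / (9.5^2 + (-3.7)^2)
Numerator real = 11.8*9.5 + 10*(-3.7) = 75.1
Numerator imag = 10*9.5 - 11.8*(-3.7) = 138.66
Denominator = 103.94
Re(z) = 75.1/103.94 = 0.7225
Im(z) = 138.66/103.94 = 1.3340

Re(z) = 0.7225, Im(z) = 1.3340


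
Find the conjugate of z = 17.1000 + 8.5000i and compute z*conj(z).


z_bar = 17.1000 - 8.5000i
z*z_bar = 17.1^2 + 8.5^2 = 292.41 + 72.25 = 364.66

z_bar = 17.1000 - 8.5000i, z*z_bar = 364.66


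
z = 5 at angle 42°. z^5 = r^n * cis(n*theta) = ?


r^5 = 5^5 = 3125
n*theta = 5*42° = 210° = 210° (mod 360)
a = 3125*cos(210°) = -2706.3294
b = 3125*sin(210°) = -1562.5000

3125 cis(210°) = -2706.3294 - 1562.5000i


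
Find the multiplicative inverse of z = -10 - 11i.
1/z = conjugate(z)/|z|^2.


|z|^2 = 100+121 = 221
1/z = (-10 + 11i)/221

1/z = -0.0452 + 0.0498i


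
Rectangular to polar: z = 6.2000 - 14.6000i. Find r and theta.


r = sqrt(38.44+213.16) = sqrt(251.6) = 15.8619
theta = atan2(-14.6, 6.2) = -66.9911 degrees

r = 15.8619, theta = -66.9911 degrees


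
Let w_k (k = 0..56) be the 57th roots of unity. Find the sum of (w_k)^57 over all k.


The roots are w_k = w^k with w = e^(2*pi*i/57), and (w^k)^57 = (w^57)^k.
So S = 1 + u + u^2 + ... + u^(56) with u = w^57.
57 = 1*57 + 0, so 57 is a multiple of 57 and u = (w^57)^1 = 1.
Every one of the 57 terms equals 1: S = 57

S = 57


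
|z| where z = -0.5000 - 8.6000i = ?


|z| = sqrt((-0.5)^2 + (-8.6)^2) = sqrt(0.25 + 73.96) = sqrt(74.21) = 8.6145

|z| = 8.6145


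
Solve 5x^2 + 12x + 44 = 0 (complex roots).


disc = 12^2 - 4*5*44 = 144 - 880 = -736
sqrt(|disc|) = sqrt(736) = 27.1293
Real part = -12/(2*5) = -1.2000
Imag part = 27.1293/(2*5) = 2.7129

-1.2000 ± 2.7129i


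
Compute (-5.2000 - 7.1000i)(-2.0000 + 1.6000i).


Real = -5.2*(-2) - (-7.1)*1.6 = 10.4 - (-11.36) = 21.76
Imag = -5.2*1.6 - (2)*(-7.1) = -8.32 + 14.2 = 5.88

21.7600 + 5.8800i


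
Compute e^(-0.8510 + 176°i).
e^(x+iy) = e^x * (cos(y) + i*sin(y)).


e^-0.8510 = 0.42699
cos(176°) = -0.99756
sin(176°) = 0.0698
Real = 0.42699*(-0.99756) = -0.4259
Imag = 0.42699*0.0698 = 0.0298

-0.4259 + 0.0298i


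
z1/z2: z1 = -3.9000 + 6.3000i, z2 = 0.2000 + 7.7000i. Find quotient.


Conjugate of z2 = 0.2000 - 7.7000i
Numerator: (-3.9000 + 6.3000i)(0.2000 - 7.7000i) = 47.7300 + 31.2900i
Denominator: 0.2^2 + 7.7^2 = 59.33
Result = (47.7300 + 31.2900i)/59.33

0.8045 + 0.5274i


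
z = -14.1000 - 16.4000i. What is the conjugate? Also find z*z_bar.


z_bar = -14.1000 + 16.4000i
z*z_bar = (-14.1)^2 + (-16.4)^2 = 198.81 + 268.96 = 467.77

z_bar = -14.1000 + 16.4000i, z*z_bar = 467.77


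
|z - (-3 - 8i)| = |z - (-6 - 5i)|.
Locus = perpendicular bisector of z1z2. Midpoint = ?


Equal distances means the locus is the perpendicular bisector of z1 and z2.
Midpoint = ((-3+(-6))/2, (-8+(-5))/2) = (-4.5000, -6.5000)

Perpendicular bisector through (-4.5000, -6.5000)


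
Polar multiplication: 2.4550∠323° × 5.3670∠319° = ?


r = 2.4550 * 5.3670 = 13.1760
theta = 323° + 319° = 642° = 282° (mod 360)

13.1760 cis(282°)


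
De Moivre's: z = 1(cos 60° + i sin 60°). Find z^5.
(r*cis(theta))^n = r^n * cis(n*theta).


r^5 = 1^5 = 1
n*theta = 5*60° = 300° = 300° (mod 360)
a = 1*cos(300°) = 0.5000
b = 1*sin(300°) = -0.8660

1 cis(300°) = 0.5000 - 0.8660i


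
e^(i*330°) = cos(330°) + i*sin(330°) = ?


cos(330°) = 0.8660
sin(330°) = -0.5000

e^(i*330°) = 0.8660 - 0.5000i


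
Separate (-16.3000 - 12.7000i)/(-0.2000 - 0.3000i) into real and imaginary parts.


Multiply by conjugate: (-16.3000 - 12.7000i)(-0.2000 + 0.3000i) / ((-0.2)^2 + (-0.3)^2)
Numerator real = -16.3*(-0.2) - (12.7)*(-0.3) = 7.07
Numerator imag = -12.7*(-0.2) - (-16.3)*(-0.3) = -2.35
Denominator = 0.13
Re(z) = 7.07/0.13 = 54.3846
Im(z) = -2.35/0.13 = -18.0769

Re(z) = 54.3846, Im(z) = -18.0769


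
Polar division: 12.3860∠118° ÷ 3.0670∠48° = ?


r = 12.3860 / 3.0670 = 4.0385
theta = 118° - 48° = 70° = 70° (mod 360)

4.0385 cis(70°)


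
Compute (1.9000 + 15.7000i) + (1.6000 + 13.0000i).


Real: 1.9 + 1.6 = 3.5
Imag: 15.7 + 13 = 28.7

3.5000 + 28.7000i


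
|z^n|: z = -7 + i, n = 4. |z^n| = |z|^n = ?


|z| = sqrt(49+1) = sqrt(50) = 7.0711
|z^4| = |z|^4 = (sqrt(50))^4 = 50^2 = 2500

|z^4| = 2500


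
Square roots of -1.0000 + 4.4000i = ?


|z| = sqrt(1+19.36) = 4.5122
sqrt((|z|+a)/2) = sqrt((4.5122+(-1))/2) = sqrt(1.7561) = 1.3252
sqrt((|z|-a)/2) = sqrt((4.5122-(-1))/2) = sqrt(2.7561) = 1.6602

±(1.3252 + 1.6602i) i.e. 1.3252 + 1.6602i and -1.3252 - 1.6602i


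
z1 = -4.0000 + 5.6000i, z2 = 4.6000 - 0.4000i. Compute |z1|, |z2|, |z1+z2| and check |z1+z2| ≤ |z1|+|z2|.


|z1| = sqrt((-4)^2 + 5.6^2) = sqrt(47.36) = 6.8819
|z2| = sqrt(4.6^2 + (-0.4)^2) = sqrt(21.32) = 4.6174
z1+z2 = 0.6000 + 5.2000i
|z1+z2| = sqrt(27.4) = 5.2345
|z1|+|z2| = 6.8819 + 4.6174 = 11.4993

|z1+z2| = 5.2345 ≤ |z1|+|z2| = 11.4993 (verified)


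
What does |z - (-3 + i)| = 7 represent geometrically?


|z - z0| = r is a circle with center z0 and radius r.
Center = (-3, 1), radius = 7

Circle with center (-3, 1) and radius 7


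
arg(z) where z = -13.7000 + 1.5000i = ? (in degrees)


Re = -13.7, Im = 1.5
arg = atan2(1.5, -13.7) = 173.7516 degrees

arg(z) = 173.7516 degrees


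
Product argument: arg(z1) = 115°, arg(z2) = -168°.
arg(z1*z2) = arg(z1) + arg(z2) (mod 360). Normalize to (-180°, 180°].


arg(z1*z2) = 115° - 168° = -53°
Normalized to (-180°, 180°]: -53°

-53°


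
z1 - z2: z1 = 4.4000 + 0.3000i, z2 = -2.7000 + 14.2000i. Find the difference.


Real: 4.4 + 2.7 = 7.1
Imag: 0.3 - 14.2 = -13.9

7.1000 - 13.9000i


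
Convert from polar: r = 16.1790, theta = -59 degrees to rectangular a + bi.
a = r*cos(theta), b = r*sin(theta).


a = 16.1790*cos(-59°) = 16.1790*0.51504 = 8.3328
b = 16.1790*sin(-59°) = 16.1790*(-0.857167) = -13.8681

8.3328 - 13.8681i


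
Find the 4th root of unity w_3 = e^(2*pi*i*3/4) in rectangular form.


Angle = 360*3/4 = 270°
a = cos(270°) = 0
b = sin(270°) = -1.0000

0 - 1.0000i


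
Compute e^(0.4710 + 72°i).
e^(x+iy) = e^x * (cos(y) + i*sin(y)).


e^0.4710 = 1.6016
cos(72°) = 0.309
sin(72°) = 0.95106
Real = 1.6016*0.309 = 0.4949
Imag = 1.6016*0.95106 = 1.5232

0.4949 + 1.5232i


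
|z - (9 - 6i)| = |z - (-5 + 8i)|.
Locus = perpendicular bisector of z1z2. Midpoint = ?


Equal distances means the locus is the perpendicular bisector of z1 and z2.
Midpoint = ((9+(-5))/2, (-6+8)/2) = (2.0000, 1.0000)

Perpendicular bisector through (2.0000, 1.0000)


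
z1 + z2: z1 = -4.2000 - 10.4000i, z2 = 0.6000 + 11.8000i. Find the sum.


Real: -4.2 + 0.6 = -3.6
Imag: -10.4 + 11.8 = 1.4

-3.6000 + 1.4000i


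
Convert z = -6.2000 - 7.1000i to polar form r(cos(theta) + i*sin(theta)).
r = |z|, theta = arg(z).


r = sqrt(38.44+50.41) = sqrt(88.85) = 9.4260
theta = atan2(-7.1, -6.2) = -131.1287 degrees

r = 9.4260, theta = -131.1287 degrees


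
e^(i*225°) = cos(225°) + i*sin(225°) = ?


cos(225°) = -0.7071
sin(225°) = -0.7071

e^(i*225°) = -0.7071 - 0.7071i


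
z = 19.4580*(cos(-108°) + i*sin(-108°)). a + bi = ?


a = 19.4580*cos(-108°) = 19.4580*(-0.30902) = -6.0129
b = 19.4580*sin(-108°) = 19.4580*(-0.95106) = -18.5057

-6.0129 - 18.5057i


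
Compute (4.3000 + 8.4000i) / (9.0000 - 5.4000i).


Conjugate of z2 = 9.0000 + 5.4000i
Numerator: (4.3000 + 8.4000i)(9.0000 + 5.4000i) = -6.6600 + 98.8200i
Denominator: 9^2 + (-5.4)^2 = 110.16
Result = (-6.6600 + 98.8200i)/110.16

-0.0605 + 0.8971i


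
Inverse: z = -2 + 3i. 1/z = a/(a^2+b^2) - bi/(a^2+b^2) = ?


|z|^2 = 4+9 = 13
1/z = (-2 - 3i)/13

1/z = -0.1538 - 0.2308i


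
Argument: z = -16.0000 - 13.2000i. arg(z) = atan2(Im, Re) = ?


Re = -16, Im = -13.2
arg = atan2(-13.2, -16) = -140.4774 degrees

arg(z) = -140.4774 degrees


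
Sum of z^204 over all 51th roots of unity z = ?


The roots are w_k = w^k with w = e^(2*pi*i/51), and (w^k)^204 = (w^204)^k.
So S = 1 + u + u^2 + ... + u^(50) with u = w^204.
204 = 4*51 + 0, so 204 is a multiple of 51 and u = (w^51)^4 = 1.
Every one of the 51 terms equals 1: S = 51

S = 51


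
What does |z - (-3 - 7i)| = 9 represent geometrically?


|z - z0| = r is a circle with center z0 and radius r.
Center = (-3, -7), radius = 9

Circle with center (-3, -7) and radius 9


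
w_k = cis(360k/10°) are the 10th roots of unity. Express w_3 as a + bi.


Angle = 360*3/10 = 108°
a = cos(108°) = -0.3090
b = sin(108°) = 0.9511

-0.3090 + 0.9511i


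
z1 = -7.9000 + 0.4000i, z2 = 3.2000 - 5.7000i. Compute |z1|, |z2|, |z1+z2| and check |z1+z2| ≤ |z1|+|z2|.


|z1| = sqrt((-7.9)^2 + 0.4^2) = sqrt(62.57) = 7.9101
|z2| = sqrt(3.2^2 + (-5.7)^2) = sqrt(42.73) = 6.5368
z1+z2 = -4.7000 - 5.3000i
|z1+z2| = sqrt(50.18) = 7.0838
|z1|+|z2| = 7.9101 + 6.5368 = 14.4469

|z1+z2| = 7.0838 ≤ |z1|+|z2| = 14.4469 (verified)


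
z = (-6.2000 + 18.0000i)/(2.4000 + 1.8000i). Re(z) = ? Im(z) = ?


Multiply by conjugate: (-6.2000 + 18.0000i)(2.4000 - 1.8000i) / (2.4^2 + 1.8^2)
Numerator real = -6.2*2.4 + 18*1.8 = 17.52
Numerator imag = 18*2.4 - (-6.2)*1.8 = 54.36
Denominator = 9
Re(z) = 17.52/9 = 1.9467
Im(z) = 54.36/9 = 6.0400

Re(z) = 1.9467, Im(z) = 6.0400


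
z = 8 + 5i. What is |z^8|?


|z| = sqrt(64+25) = sqrt(89) = 9.4340
|z^8| = |z|^8 = (sqrt(89))^8 = 89^4 = 62742241

|z^8| = 62742241


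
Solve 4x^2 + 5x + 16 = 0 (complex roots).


disc = 5^2 - 4*4*16 = 25 - 256 = -231
sqrt(|disc|) = sqrt(231) = 15.1987
Real part = -5/(2*4) = -0.6250
Imag part = 15.1987/(2*4) = 1.8998

-0.6250 ± 1.8998i


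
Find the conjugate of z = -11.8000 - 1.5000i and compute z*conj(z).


z_bar = -11.8000 + 1.5000i
z*z_bar = (-11.8)^2 + (-1.5)^2 = 139.24 + 2.25 = 141.49

z_bar = -11.8000 + 1.5000i, z*z_bar = 141.49


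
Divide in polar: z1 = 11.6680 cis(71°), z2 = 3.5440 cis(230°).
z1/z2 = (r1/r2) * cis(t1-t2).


r = 11.6680 / 3.5440 = 3.2923
theta = 71° - 230° = -159° = 201° (mod 360)

3.2923 cis(201°)


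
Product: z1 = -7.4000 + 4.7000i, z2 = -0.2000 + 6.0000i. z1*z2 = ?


Real = -7.4*(-0.2) - 4.7*6 = 1.48 - 28.2 = -26.72
Imag = -7.4*6 - (0.2)*4.7 = -44.4 - (0.94) = -45.34

-26.7200 - 45.3400i


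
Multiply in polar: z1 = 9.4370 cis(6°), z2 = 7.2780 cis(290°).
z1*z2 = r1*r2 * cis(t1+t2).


r = 9.4370 * 7.2780 = 68.6825
theta = 6° + 290° = 296° = 296° (mod 360)

68.6825 cis(296°)


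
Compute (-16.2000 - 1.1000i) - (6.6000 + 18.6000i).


Real: -16.2 - 6.6 = -22.8
Imag: -1.1 - 18.6 = -19.7

-22.8000 - 19.7000i


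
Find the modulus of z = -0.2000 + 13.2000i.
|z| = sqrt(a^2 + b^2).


|z| = sqrt((-0.2)^2 + 13.2^2) = sqrt(0.04 + 174.24) = sqrt(174.28) = 13.2015

|z| = 13.2015


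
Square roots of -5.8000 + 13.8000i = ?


|z| = sqrt(33.64+190.44) = 14.9693
sqrt((|z|+a)/2) = sqrt((14.9693+(-5.8))/2) = sqrt(4.5847) = 2.1412
sqrt((|z|-a)/2) = sqrt((14.9693-(-5.8))/2) = sqrt(10.3847) = 3.2225

±(2.1412 + 3.2225i) i.e. 2.1412 + 3.2225i and -2.1412 - 3.2225i


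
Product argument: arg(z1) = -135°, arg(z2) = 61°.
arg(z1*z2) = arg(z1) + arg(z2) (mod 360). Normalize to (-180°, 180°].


arg(z1*z2) = -135° + 61° = -74°
Normalized to (-180°, 180°]: -74°

-74°


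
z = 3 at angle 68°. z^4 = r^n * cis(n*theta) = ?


r^4 = 3^4 = 81
n*theta = 4*68° = 272° = 272° (mod 360)
a = 81*cos(272°) = 2.8269
b = 81*sin(272°) = -80.9507

81 cis(272°) = 2.8269 - 80.9507i


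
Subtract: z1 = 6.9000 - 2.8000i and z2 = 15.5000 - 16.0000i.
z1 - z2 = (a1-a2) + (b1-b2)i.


Real: 6.9 - 15.5 = -8.6
Imag: -2.8 + 16 = 13.2

-8.6000 + 13.2000i


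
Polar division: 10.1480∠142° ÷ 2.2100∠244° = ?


r = 10.1480 / 2.2100 = 4.5919
theta = 142° - 244° = -102° = 258° (mod 360)

4.5919 cis(258°)


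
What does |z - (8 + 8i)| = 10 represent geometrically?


|z - z0| = r is a circle with center z0 and radius r.
Center = (8, 8), radius = 10

Circle with center (8, 8) and radius 10


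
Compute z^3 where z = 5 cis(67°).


r^3 = 5^3 = 125
n*theta = 3*67° = 201° = 201° (mod 360)
a = 125*cos(201°) = -116.6976
b = 125*sin(201°) = -44.7960

125 cis(201°) = -116.6976 - 44.7960i


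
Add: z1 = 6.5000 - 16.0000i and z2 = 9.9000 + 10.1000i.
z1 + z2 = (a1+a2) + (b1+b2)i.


Real: 6.5 + 9.9 = 16.4
Imag: -16 + 10.1 = -5.9

16.4000 - 5.9000i


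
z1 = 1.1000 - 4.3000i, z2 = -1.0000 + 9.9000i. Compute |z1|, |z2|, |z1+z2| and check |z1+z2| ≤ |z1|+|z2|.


|z1| = sqrt(1.1^2 + (-4.3)^2) = sqrt(19.7) = 4.4385
|z2| = sqrt((-1)^2 + 9.9^2) = sqrt(99.01) = 9.9504
z1+z2 = 0.1000 + 5.6000i
|z1+z2| = sqrt(31.37) = 5.6009
|z1|+|z2| = 4.4385 + 9.9504 = 14.3889

|z1+z2| = 5.6009 ≤ |z1|+|z2| = 14.3889 (verified)


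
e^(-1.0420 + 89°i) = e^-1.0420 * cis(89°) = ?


e^-1.0420 = 0.35275
cos(89°) = 0.0175
sin(89°) = 0.9998
Real = 0.35275*0.0175 = 0.0062
Imag = 0.35275*0.9998 = 0.3527

0.0062 + 0.3527i


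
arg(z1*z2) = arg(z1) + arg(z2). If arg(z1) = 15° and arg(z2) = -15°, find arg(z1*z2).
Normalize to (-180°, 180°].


arg(z1*z2) = 15° - 15° = 0°
Normalized to (-180°, 180°]: 0°

0°
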